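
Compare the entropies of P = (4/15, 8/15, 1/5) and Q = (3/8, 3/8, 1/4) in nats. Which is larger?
Q

Computing entropies in nats:
H(P) = 1.0096
H(Q) = 1.0822

Distribution Q has higher entropy.

Intuition: The distribution closer to uniform (more spread out) has higher entropy.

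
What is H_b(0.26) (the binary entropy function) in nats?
0.5731 nats

The binary entropy function is:
H(p) = -p log(p) - (1-p) log(1-p)

H(0.26) = -0.26 × log_e(0.26) - 0.74 × log_e(0.74)
H(0.26) = 0.5731 nats

Note: Binary entropy is maximized at p=0.5 (H=1 bit) and minimized at p=0 or p=1 (H=0).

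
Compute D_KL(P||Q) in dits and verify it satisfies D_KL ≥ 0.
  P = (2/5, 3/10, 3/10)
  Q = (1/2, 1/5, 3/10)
0.0141 dits

KL divergence satisfies the Gibbs inequality: D_KL(P||Q) ≥ 0 for all distributions P, Q.

D_KL(P||Q) = Σ p(x) log(p(x)/q(x))
Term by term:
  x=0: 2/5 × log_10[(2/5)/(1/2)] = -0.0388
  x=1: 3/10 × log_10[(3/10)/(1/5)] = 0.0528
  x=2: 3/10 × log_10[(3/10)/(3/10)] = 0.0000
D_KL(P||Q) = 0.0141 dits

D_KL(P||Q) = 0.0141 ≥ 0 ✓

This non-negativity is a fundamental property: relative entropy cannot be negative because it measures how different Q is from P.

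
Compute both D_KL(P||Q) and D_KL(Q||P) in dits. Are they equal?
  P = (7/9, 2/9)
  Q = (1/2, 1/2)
D_KL(P||Q) = 0.0710, D_KL(Q||P) = 0.0801

KL divergence is not symmetric: D_KL(P||Q) ≠ D_KL(Q||P) in general.

D_KL(P||Q) = 0.0710 dits
D_KL(Q||P) = 0.0801 dits

No, they are not equal!

This asymmetry is why KL divergence is not a true distance metric.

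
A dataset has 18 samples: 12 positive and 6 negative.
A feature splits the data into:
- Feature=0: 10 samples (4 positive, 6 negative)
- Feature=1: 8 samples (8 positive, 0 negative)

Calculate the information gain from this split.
0.3789 bits

Information Gain = H(Y) - H(Y|Feature)

Before split:
P(positive) = 12/18 = 0.6667
H(Y) = 0.9183 bits

After split:
Feature=0: H = 0.9710 bits (weight = 10/18)
Feature=1: H = 0.0000 bits (weight = 8/18)
H(Y|Feature) = (10/18)×0.9710 + (8/18)×0.0000 = 0.5394 bits

Information Gain = 0.9183 - 0.5394 = 0.3789 bits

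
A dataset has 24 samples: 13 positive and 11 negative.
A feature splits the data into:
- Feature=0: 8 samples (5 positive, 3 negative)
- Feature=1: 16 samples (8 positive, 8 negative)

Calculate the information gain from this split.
0.0102 bits

Information Gain = H(Y) - H(Y|Feature)

Before split:
P(positive) = 13/24 = 0.5417
H(Y) = 0.9950 bits

After split:
Feature=0: H = 0.9544 bits (weight = 8/24)
Feature=1: H = 1.0000 bits (weight = 16/24)
H(Y|Feature) = (8/24)×0.9544 + (16/24)×1.0000 = 0.9848 bits

Information Gain = 0.9950 - 0.9848 = 0.0102 bits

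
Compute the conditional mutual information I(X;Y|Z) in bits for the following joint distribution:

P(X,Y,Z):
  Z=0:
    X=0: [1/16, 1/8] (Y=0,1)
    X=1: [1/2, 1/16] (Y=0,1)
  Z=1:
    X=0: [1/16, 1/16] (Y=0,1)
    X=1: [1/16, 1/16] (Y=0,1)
0.1532 bits

Conditional mutual information: I(X;Y|Z) = H(X|Z) + H(Y|Z) - H(X,Y|Z)

H(Z) = 0.8113
H(X,Z) = 1.6697 → H(X|Z) = 0.8585
H(Y,Z) = 1.6697 → H(Y|Z) = 0.8585
H(X,Y,Z) = 2.3750 → H(X,Y|Z) = 1.5637

I(X;Y|Z) = 0.8585 + 0.8585 - 1.5637 = 0.1532 bits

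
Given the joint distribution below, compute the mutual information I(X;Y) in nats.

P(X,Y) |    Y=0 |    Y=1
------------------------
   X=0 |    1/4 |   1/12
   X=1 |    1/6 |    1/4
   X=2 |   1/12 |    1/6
0.0662 nats

Mutual information: I(X;Y) = H(X) + H(Y) - H(X,Y)

Marginals:
P(X) = (1/3, 5/12, 1/4), H(X) = 1.0776 nats
P(Y) = (1/2, 1/2), H(Y) = 0.6931 nats

Joint entropy: H(X,Y) = 1.7046 nats

I(X;Y) = 1.0776 + 0.6931 - 1.7046 = 0.0662 nats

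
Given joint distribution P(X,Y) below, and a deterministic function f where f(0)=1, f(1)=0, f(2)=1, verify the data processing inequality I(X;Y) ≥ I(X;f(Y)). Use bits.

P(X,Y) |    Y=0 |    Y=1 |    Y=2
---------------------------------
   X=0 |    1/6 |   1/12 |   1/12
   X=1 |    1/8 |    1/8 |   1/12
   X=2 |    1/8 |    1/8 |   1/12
I(X;Y) = 0.0137, I(X;f(Y)) = 0.0116, inequality holds: 0.0137 ≥ 0.0116

Data Processing Inequality: For any Markov chain X → Y → Z, we have I(X;Y) ≥ I(X;Z).

Here Z = f(Y) is a deterministic function of Y, forming X → Y → Z.

Original I(X;Y) = 0.0137 bits

After applying f:
P(X,Z) where Z=f(Y):
- P(X,Z=0) = P(X,Y=1)
- P(X,Z=1) = P(X,Y=0) + P(X,Y=2)

I(X;Z) = I(X;f(Y)) = 0.0116 bits

Verification: 0.0137 ≥ 0.0116 ✓

Information cannot be created by processing; the function f can only lose information about X.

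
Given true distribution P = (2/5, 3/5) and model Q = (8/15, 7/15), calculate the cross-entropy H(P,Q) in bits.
1.0225 bits

Cross-entropy: H(P,Q) = -Σ p(x) log q(x)

Alternatively: H(P,Q) = H(P) + D_KL(P||Q)
H(P) = 0.9710 bits
D_KL(P||Q) = 0.0515 bits

H(P,Q) = 0.9710 + 0.0515 = 1.0225 bits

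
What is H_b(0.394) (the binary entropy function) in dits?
0.2912 dits

The binary entropy function is:
H(p) = -p log(p) - (1-p) log(1-p)

H(0.394) = -0.394 × log_10(0.394) - 0.606 × log_10(0.606)
H(0.394) = 0.2912 dits

Note: Binary entropy is maximized at p=0.5 (H=1 bit) and minimized at p=0 or p=1 (H=0).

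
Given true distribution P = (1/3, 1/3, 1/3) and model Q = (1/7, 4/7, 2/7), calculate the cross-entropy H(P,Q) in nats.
1.2528 nats

Cross-entropy: H(P,Q) = -Σ p(x) log q(x)

Alternatively: H(P,Q) = H(P) + D_KL(P||Q)
H(P) = 1.0986 nats
D_KL(P||Q) = 0.1542 nats

H(P,Q) = 1.0986 + 0.1542 = 1.2528 nats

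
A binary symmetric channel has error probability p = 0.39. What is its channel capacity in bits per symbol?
0.0352 bits

For a binary symmetric channel (BSC) with error probability p:
Capacity C = 1 - H(p) bits per symbol

where H(p) = -p log₂(p) - (1-p) log₂(1-p) is the binary entropy function.

H(0.39) = 0.9648 bits
C = 1 - 0.9648 = 0.0352 bits per symbol

This means we can reliably transmit up to 0.0352 bits of information per channel use.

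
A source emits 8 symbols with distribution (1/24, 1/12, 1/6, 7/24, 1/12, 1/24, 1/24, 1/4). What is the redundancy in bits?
0.3801 bits

Redundancy measures how far a source is from maximum entropy:
R = H_max - H(X)

Maximum entropy for 8 symbols: H_max = log_2(8) = 3.0000 bits
Actual entropy: H(X) = 2.6199 bits
Redundancy: R = 3.0000 - 2.6199 = 0.3801 bits

This redundancy represents potential for compression: the source could be compressed by 0.3801 bits per symbol.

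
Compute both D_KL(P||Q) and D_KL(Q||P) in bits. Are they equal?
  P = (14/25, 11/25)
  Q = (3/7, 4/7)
D_KL(P||Q) = 0.0502, D_KL(Q||P) = 0.0501

KL divergence is not symmetric: D_KL(P||Q) ≠ D_KL(Q||P) in general.

D_KL(P||Q) = 0.0502 bits
D_KL(Q||P) = 0.0501 bits

No, they are not equal!

This asymmetry is why KL divergence is not a true distance metric.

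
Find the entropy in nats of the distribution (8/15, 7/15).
0.6909 nats

Shannon entropy is H(X) = -Σ p(x) log p(x).

For P = (8/15, 7/15):
H = -8/15 × log_e(8/15) -7/15 × log_e(7/15)
H = 0.6909 nats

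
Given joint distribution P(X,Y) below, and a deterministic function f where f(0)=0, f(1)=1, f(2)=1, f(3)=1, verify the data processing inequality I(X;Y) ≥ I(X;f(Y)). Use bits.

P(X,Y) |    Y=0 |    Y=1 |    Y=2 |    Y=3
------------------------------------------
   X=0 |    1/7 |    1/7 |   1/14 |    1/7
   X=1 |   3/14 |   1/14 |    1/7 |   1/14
I(X;Y) = 0.0629, I(X;f(Y)) = 0.0161, inequality holds: 0.0629 ≥ 0.0161

Data Processing Inequality: For any Markov chain X → Y → Z, we have I(X;Y) ≥ I(X;Z).

Here Z = f(Y) is a deterministic function of Y, forming X → Y → Z.

Original I(X;Y) = 0.0629 bits

After applying f:
P(X,Z) where Z=f(Y):
- P(X,Z=0) = P(X,Y=0)
- P(X,Z=1) = P(X,Y=1) + P(X,Y=2) + P(X,Y=3)

I(X;Z) = I(X;f(Y)) = 0.0161 bits

Verification: 0.0629 ≥ 0.0161 ✓

Information cannot be created by processing; the function f can only lose information about X.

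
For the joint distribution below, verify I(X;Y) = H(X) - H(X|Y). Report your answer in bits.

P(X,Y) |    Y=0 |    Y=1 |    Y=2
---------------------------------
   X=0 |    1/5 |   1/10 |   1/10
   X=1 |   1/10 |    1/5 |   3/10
I(X;Y) = 0.0955 bits

Mutual information has multiple equivalent forms:
- I(X;Y) = H(X) - H(X|Y)
- I(X;Y) = H(Y) - H(Y|X)
- I(X;Y) = H(X) + H(Y) - H(X,Y)

Computing all quantities:
H(X) = 0.9710, H(Y) = 1.5710, H(X,Y) = 2.4464
H(X|Y) = 0.8755, H(Y|X) = 1.4755

Verification:
H(X) - H(X|Y) = 0.9710 - 0.8755 = 0.0955
H(Y) - H(Y|X) = 1.5710 - 1.4755 = 0.0955
H(X) + H(Y) - H(X,Y) = 0.9710 + 1.5710 - 2.4464 = 0.0955

All forms give I(X;Y) = 0.0955 bits. ✓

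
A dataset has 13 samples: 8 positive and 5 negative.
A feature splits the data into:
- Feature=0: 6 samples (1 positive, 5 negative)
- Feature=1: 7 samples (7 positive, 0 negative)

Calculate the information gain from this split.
0.6612 bits

Information Gain = H(Y) - H(Y|Feature)

Before split:
P(positive) = 8/13 = 0.6154
H(Y) = 0.9612 bits

After split:
Feature=0: H = 0.6500 bits (weight = 6/13)
Feature=1: H = 0.0000 bits (weight = 7/13)
H(Y|Feature) = (6/13)×0.6500 + (7/13)×0.0000 = 0.3000 bits

Information Gain = 0.9612 - 0.3000 = 0.6612 bits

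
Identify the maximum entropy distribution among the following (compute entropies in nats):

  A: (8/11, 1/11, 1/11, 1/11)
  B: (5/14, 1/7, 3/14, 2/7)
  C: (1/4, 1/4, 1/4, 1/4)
C

For a discrete distribution over n outcomes, entropy is maximized by the uniform distribution.

Computing entropies:
H(A) = 0.8856 nats
H(B) = 1.3337 nats
H(C) = 1.3863 nats

The uniform distribution (where all probabilities equal 1/4) achieves the maximum entropy of log_e(4) = 1.3863 nats.

Distribution C has the highest entropy.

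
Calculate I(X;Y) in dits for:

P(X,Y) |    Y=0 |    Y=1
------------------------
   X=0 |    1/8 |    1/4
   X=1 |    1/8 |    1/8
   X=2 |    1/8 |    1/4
0.0047 dits

Mutual information: I(X;Y) = H(X) + H(Y) - H(X,Y)

Marginals:
P(X) = (3/8, 1/4, 3/8), H(X) = 0.4700 dits
P(Y) = (3/8, 5/8), H(Y) = 0.2873 dits

Joint entropy: H(X,Y) = 0.7526 dits

I(X;Y) = 0.4700 + 0.2873 - 0.7526 = 0.0047 dits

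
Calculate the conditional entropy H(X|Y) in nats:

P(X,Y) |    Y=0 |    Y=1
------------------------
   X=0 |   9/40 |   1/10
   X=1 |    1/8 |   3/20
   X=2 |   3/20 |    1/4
1.0484 nats

Using the chain rule: H(X|Y) = H(X,Y) - H(Y)

First, compute H(X,Y) = 1.7415 nats

Marginal P(Y) = (1/2, 1/2)
H(Y) = 0.6931 nats

H(X|Y) = H(X,Y) - H(Y) = 1.7415 - 0.6931 = 1.0484 nats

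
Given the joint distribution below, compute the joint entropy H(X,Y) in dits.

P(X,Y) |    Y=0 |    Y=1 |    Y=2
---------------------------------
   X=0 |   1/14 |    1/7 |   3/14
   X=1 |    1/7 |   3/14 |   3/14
0.7534 dits

Joint entropy is H(X,Y) = -Σ_{x,y} p(x,y) log p(x,y).

Summing over all non-zero entries:
H(X,Y) = -[1/14·log_10(1/14) + 1/7·log_10(1/7) + 3/14·log_10(3/14) + 1/7·log_10(1/7) + 3/14·log_10(3/14) + 3/14·log_10(3/14)]
H(X,Y) = 0.7534 dits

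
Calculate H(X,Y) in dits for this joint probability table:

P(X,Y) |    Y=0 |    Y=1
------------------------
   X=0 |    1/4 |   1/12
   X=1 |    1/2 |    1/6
0.5207 dits

Joint entropy is H(X,Y) = -Σ_{x,y} p(x,y) log p(x,y).

Summing over all non-zero entries:
H(X,Y) = -[1/4·log_10(1/4) + 1/12·log_10(1/12) + 1/2·log_10(1/2) + 1/6·log_10(1/6)]
H(X,Y) = 0.5207 dits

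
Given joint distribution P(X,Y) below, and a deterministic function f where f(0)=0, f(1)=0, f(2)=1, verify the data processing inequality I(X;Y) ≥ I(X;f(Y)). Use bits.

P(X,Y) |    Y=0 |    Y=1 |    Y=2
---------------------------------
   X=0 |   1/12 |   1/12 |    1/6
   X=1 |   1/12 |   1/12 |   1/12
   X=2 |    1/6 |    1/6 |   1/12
I(X;Y) = 0.0546, I(X;f(Y)) = 0.0546, inequality holds: 0.0546 ≥ 0.0546

Data Processing Inequality: For any Markov chain X → Y → Z, we have I(X;Y) ≥ I(X;Z).

Here Z = f(Y) is a deterministic function of Y, forming X → Y → Z.

Original I(X;Y) = 0.0546 bits

After applying f:
P(X,Z) where Z=f(Y):
- P(X,Z=0) = P(X,Y=0) + P(X,Y=1)
- P(X,Z=1) = P(X,Y=2)

I(X;Z) = I(X;f(Y)) = 0.0546 bits

Verification: 0.0546 ≥ 0.0546 ✓

Information cannot be created by processing; the function f can only lose information about X.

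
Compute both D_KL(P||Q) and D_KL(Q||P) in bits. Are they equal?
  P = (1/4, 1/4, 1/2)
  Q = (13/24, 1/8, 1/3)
D_KL(P||Q) = 0.2636, D_KL(Q||P) = 0.2842

KL divergence is not symmetric: D_KL(P||Q) ≠ D_KL(Q||P) in general.

D_KL(P||Q) = 0.2636 bits
D_KL(Q||P) = 0.2842 bits

No, they are not equal!

This asymmetry is why KL divergence is not a true distance metric.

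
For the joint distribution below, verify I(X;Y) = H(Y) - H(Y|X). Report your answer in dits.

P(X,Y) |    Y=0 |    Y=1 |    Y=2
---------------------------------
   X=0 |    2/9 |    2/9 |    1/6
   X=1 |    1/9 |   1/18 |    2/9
I(X;Y) = 0.0224 dits

Mutual information has multiple equivalent forms:
- I(X;Y) = H(X) - H(X|Y)
- I(X;Y) = H(Y) - H(Y|X)
- I(X;Y) = H(X) + H(Y) - H(X,Y)

Computing all quantities:
H(X) = 0.2902, H(Y) = 0.4731, H(X,Y) = 0.7409
H(X|Y) = 0.2679, H(Y|X) = 0.4507

Verification:
H(X) - H(X|Y) = 0.2902 - 0.2679 = 0.0224
H(Y) - H(Y|X) = 0.4731 - 0.4507 = 0.0224
H(X) + H(Y) - H(X,Y) = 0.2902 + 0.4731 - 0.7409 = 0.0224

All forms give I(X;Y) = 0.0224 dits. ✓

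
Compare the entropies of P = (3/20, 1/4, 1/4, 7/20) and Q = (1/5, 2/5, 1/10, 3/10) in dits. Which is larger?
P

Computing entropies in dits:
H(P) = 0.5842
H(Q) = 0.5558

Distribution P has higher entropy.

Intuition: The distribution closer to uniform (more spread out) has higher entropy.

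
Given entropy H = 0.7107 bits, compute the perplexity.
1.6366

Perplexity is 2^H (or exp(H) for natural log).

H = 0.7107 bits
Perplexity = 2^0.7107 = 1.6366

Interpretation: The model's uncertainty is equivalent to choosing uniformly among 1.6 options.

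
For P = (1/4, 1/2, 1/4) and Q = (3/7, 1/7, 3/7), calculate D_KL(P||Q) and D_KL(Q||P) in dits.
D_KL(P||Q) = 0.1550, D_KL(Q||P) = 0.1229

KL divergence is not symmetric: D_KL(P||Q) ≠ D_KL(Q||P) in general.

D_KL(P||Q) = 0.1550 dits
D_KL(Q||P) = 0.1229 dits

No, they are not equal!

This asymmetry is why KL divergence is not a true distance metric.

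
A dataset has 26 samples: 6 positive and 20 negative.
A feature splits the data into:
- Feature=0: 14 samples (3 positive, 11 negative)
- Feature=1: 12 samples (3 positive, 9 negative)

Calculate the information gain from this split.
0.0013 bits

Information Gain = H(Y) - H(Y|Feature)

Before split:
P(positive) = 6/26 = 0.2308
H(Y) = 0.7793 bits

After split:
Feature=0: H = 0.7496 bits (weight = 14/26)
Feature=1: H = 0.8113 bits (weight = 12/26)
H(Y|Feature) = (14/26)×0.7496 + (12/26)×0.8113 = 0.7781 bits

Information Gain = 0.7793 - 0.7781 = 0.0013 bits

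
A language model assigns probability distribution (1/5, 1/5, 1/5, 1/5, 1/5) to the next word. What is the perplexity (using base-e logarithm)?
5.0000

Perplexity is e^H (or exp(H) for natural log).

First, H = -Σ p log p = 1.6094 nats
Perplexity = e^1.6094 = 5.0000

Interpretation: The model's uncertainty is equivalent to choosing uniformly among 5.0 options.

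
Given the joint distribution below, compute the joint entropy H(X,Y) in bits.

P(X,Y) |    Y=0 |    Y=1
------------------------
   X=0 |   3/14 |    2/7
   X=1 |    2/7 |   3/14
1.9852 bits

Joint entropy is H(X,Y) = -Σ_{x,y} p(x,y) log p(x,y).

Summing over all non-zero entries:
H(X,Y) = -[3/14·log_2(3/14) + 2/7·log_2(2/7) + 2/7·log_2(2/7) + 3/14·log_2(3/14)]
H(X,Y) = 1.9852 bits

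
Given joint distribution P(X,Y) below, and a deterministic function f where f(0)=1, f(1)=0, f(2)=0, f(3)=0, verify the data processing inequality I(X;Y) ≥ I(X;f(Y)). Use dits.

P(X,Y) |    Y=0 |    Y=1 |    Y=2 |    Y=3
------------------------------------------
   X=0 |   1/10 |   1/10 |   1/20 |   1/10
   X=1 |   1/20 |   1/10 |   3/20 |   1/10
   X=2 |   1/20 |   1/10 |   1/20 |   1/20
I(X;Y) = 0.0181, I(X;f(Y)) = 0.0066, inequality holds: 0.0181 ≥ 0.0066

Data Processing Inequality: For any Markov chain X → Y → Z, we have I(X;Y) ≥ I(X;Z).

Here Z = f(Y) is a deterministic function of Y, forming X → Y → Z.

Original I(X;Y) = 0.0181 dits

After applying f:
P(X,Z) where Z=f(Y):
- P(X,Z=0) = P(X,Y=1) + P(X,Y=2) + P(X,Y=3)
- P(X,Z=1) = P(X,Y=0)

I(X;Z) = I(X;f(Y)) = 0.0066 dits

Verification: 0.0181 ≥ 0.0066 ✓

Information cannot be created by processing; the function f can only lose information about X.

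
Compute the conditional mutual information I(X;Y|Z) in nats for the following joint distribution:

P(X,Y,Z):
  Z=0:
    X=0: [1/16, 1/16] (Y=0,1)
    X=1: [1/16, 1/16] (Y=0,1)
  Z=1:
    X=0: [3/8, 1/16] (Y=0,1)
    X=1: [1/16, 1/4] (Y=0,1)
0.1736 nats

Conditional mutual information: I(X;Y|Z) = H(X|Z) + H(Y|Z) - H(X,Y|Z)

H(Z) = 0.5623
H(X,Z) = 1.2450 → H(X|Z) = 0.6827
H(Y,Z) = 1.2450 → H(Y|Z) = 0.6827
H(X,Y,Z) = 1.7541 → H(X,Y|Z) = 1.1918

I(X;Y|Z) = 0.6827 + 0.6827 - 1.1918 = 0.1736 nats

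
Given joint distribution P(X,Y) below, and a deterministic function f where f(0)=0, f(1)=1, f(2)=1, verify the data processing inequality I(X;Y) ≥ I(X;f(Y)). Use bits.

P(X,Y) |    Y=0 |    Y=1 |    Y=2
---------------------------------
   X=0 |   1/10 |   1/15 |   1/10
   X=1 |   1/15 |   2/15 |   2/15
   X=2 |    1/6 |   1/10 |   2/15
I(X;Y) = 0.0347, I(X;f(Y)) = 0.0312, inequality holds: 0.0347 ≥ 0.0312

Data Processing Inequality: For any Markov chain X → Y → Z, we have I(X;Y) ≥ I(X;Z).

Here Z = f(Y) is a deterministic function of Y, forming X → Y → Z.

Original I(X;Y) = 0.0347 bits

After applying f:
P(X,Z) where Z=f(Y):
- P(X,Z=0) = P(X,Y=0)
- P(X,Z=1) = P(X,Y=1) + P(X,Y=2)

I(X;Z) = I(X;f(Y)) = 0.0312 bits

Verification: 0.0347 ≥ 0.0312 ✓

Information cannot be created by processing; the function f can only lose information about X.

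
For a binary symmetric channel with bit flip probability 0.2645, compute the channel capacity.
0.1665 bits

For a binary symmetric channel (BSC) with error probability p:
Capacity C = 1 - H(p) bits per symbol

where H(p) = -p log₂(p) - (1-p) log₂(1-p) is the binary entropy function.

H(0.2645) = 0.8335 bits
C = 1 - 0.8335 = 0.1665 bits per symbol

This means we can reliably transmit up to 0.1665 bits of information per channel use.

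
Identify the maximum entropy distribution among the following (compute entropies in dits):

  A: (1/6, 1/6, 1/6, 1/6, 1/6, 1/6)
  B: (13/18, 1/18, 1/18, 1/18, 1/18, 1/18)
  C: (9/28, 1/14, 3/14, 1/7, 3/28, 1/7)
A

For a discrete distribution over n outcomes, entropy is maximized by the uniform distribution.

Computing entropies:
H(A) = 0.7782 dits
H(B) = 0.4508 dits
H(C) = 0.7291 dits

The uniform distribution (where all probabilities equal 1/6) achieves the maximum entropy of log_10(6) = 0.7782 dits.

Distribution A has the highest entropy.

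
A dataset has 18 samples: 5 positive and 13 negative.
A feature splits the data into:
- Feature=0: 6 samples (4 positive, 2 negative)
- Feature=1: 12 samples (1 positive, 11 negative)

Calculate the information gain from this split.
0.2704 bits

Information Gain = H(Y) - H(Y|Feature)

Before split:
P(positive) = 5/18 = 0.2778
H(Y) = 0.8524 bits

After split:
Feature=0: H = 0.9183 bits (weight = 6/18)
Feature=1: H = 0.4138 bits (weight = 12/18)
H(Y|Feature) = (6/18)×0.9183 + (12/18)×0.4138 = 0.5820 bits

Information Gain = 0.8524 - 0.5820 = 0.2704 bits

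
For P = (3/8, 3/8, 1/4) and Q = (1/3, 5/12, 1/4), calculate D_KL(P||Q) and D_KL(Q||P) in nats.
D_KL(P||Q) = 0.0047, D_KL(Q||P) = 0.0046

KL divergence is not symmetric: D_KL(P||Q) ≠ D_KL(Q||P) in general.

D_KL(P||Q) = 0.0047 nats
D_KL(Q||P) = 0.0046 nats

No, they are not equal!

This asymmetry is why KL divergence is not a true distance metric.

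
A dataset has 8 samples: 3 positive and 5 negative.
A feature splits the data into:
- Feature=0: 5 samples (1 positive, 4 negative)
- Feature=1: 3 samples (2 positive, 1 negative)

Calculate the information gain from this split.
0.1589 bits

Information Gain = H(Y) - H(Y|Feature)

Before split:
P(positive) = 3/8 = 0.3750
H(Y) = 0.9544 bits

After split:
Feature=0: H = 0.7219 bits (weight = 5/8)
Feature=1: H = 0.9183 bits (weight = 3/8)
H(Y|Feature) = (5/8)×0.7219 + (3/8)×0.9183 = 0.7956 bits

Information Gain = 0.9544 - 0.7956 = 0.1589 bits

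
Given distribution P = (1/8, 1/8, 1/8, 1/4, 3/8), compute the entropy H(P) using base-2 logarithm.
2.1556 bits

Shannon entropy is H(X) = -Σ p(x) log p(x).

For P = (1/8, 1/8, 1/8, 1/4, 3/8):
H = -1/8 × log_2(1/8) -1/8 × log_2(1/8) -1/8 × log_2(1/8) -1/4 × log_2(1/4) -3/8 × log_2(3/8)
H = 2.1556 bits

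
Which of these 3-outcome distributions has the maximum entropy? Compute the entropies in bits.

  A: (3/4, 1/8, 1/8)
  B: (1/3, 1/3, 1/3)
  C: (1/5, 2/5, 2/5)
B

For a discrete distribution over n outcomes, entropy is maximized by the uniform distribution.

Computing entropies:
H(A) = 1.0613 bits
H(B) = 1.5850 bits
H(C) = 1.5219 bits

The uniform distribution (where all probabilities equal 1/3) achieves the maximum entropy of log_2(3) = 1.5850 bits.

Distribution B has the highest entropy.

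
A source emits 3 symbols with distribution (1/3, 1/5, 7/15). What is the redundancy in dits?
0.0238 dits

Redundancy measures how far a source is from maximum entropy:
R = H_max - H(X)

Maximum entropy for 3 symbols: H_max = log_10(3) = 0.4771 dits
Actual entropy: H(X) = 0.4533 dits
Redundancy: R = 0.4771 - 0.4533 = 0.0238 dits

This redundancy represents potential for compression: the source could be compressed by 0.0238 dits per symbol.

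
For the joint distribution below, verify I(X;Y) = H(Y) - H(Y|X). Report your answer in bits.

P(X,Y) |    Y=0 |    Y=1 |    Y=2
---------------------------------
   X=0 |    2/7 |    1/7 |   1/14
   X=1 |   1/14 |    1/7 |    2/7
I(X;Y) = 0.1986 bits

Mutual information has multiple equivalent forms:
- I(X;Y) = H(X) - H(X|Y)
- I(X;Y) = H(Y) - H(Y|X)
- I(X;Y) = H(X) + H(Y) - H(X,Y)

Computing all quantities:
H(X) = 1.0000, H(Y) = 1.5774, H(X,Y) = 2.3788
H(X|Y) = 0.8014, H(Y|X) = 1.3788

Verification:
H(X) - H(X|Y) = 1.0000 - 0.8014 = 0.1986
H(Y) - H(Y|X) = 1.5774 - 1.3788 = 0.1986
H(X) + H(Y) - H(X,Y) = 1.0000 + 1.5774 - 2.3788 = 0.1986

All forms give I(X;Y) = 0.1986 bits. ✓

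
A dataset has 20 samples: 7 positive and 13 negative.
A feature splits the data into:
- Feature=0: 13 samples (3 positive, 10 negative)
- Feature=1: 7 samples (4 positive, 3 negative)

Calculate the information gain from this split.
0.0827 bits

Information Gain = H(Y) - H(Y|Feature)

Before split:
P(positive) = 7/20 = 0.3500
H(Y) = 0.9341 bits

After split:
Feature=0: H = 0.7793 bits (weight = 13/20)
Feature=1: H = 0.9852 bits (weight = 7/20)
H(Y|Feature) = (13/20)×0.7793 + (7/20)×0.9852 = 0.8514 bits

Information Gain = 0.9341 - 0.8514 = 0.0827 bits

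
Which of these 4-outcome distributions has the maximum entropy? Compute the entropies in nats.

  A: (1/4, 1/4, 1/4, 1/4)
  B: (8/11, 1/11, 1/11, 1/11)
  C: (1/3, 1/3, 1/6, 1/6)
A

For a discrete distribution over n outcomes, entropy is maximized by the uniform distribution.

Computing entropies:
H(A) = 1.3863 nats
H(B) = 0.8856 nats
H(C) = 1.3297 nats

The uniform distribution (where all probabilities equal 1/4) achieves the maximum entropy of log_e(4) = 1.3863 nats.

Distribution A has the highest entropy.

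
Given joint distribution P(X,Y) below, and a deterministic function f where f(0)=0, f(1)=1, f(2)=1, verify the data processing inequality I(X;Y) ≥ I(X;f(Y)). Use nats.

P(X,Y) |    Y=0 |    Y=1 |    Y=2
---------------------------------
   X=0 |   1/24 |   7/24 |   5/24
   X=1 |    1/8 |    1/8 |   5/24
I(X;Y) = 0.0526, I(X;f(Y)) = 0.0351, inequality holds: 0.0526 ≥ 0.0351

Data Processing Inequality: For any Markov chain X → Y → Z, we have I(X;Y) ≥ I(X;Z).

Here Z = f(Y) is a deterministic function of Y, forming X → Y → Z.

Original I(X;Y) = 0.0526 nats

After applying f:
P(X,Z) where Z=f(Y):
- P(X,Z=0) = P(X,Y=0)
- P(X,Z=1) = P(X,Y=1) + P(X,Y=2)

I(X;Z) = I(X;f(Y)) = 0.0351 nats

Verification: 0.0526 ≥ 0.0351 ✓

Information cannot be created by processing; the function f can only lose information about X.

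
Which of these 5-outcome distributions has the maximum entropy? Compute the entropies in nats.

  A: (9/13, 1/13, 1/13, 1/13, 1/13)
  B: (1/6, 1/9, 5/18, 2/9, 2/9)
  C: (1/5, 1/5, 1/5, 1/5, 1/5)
C

For a discrete distribution over n outcomes, entropy is maximized by the uniform distribution.

Computing entropies:
H(A) = 1.0438 nats
H(B) = 1.5671 nats
H(C) = 1.6094 nats

The uniform distribution (where all probabilities equal 1/5) achieves the maximum entropy of log_e(5) = 1.6094 nats.

Distribution C has the highest entropy.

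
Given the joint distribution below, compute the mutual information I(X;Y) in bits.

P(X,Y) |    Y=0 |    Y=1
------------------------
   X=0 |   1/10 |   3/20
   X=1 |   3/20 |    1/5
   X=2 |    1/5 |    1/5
0.0052 bits

Mutual information: I(X;Y) = H(X) + H(Y) - H(X,Y)

Marginals:
P(X) = (1/4, 7/20, 2/5), H(X) = 1.5589 bits
P(Y) = (9/20, 11/20), H(Y) = 0.9928 bits

Joint entropy: H(X,Y) = 2.5464 bits

I(X;Y) = 1.5589 + 0.9928 - 2.5464 = 0.0052 bits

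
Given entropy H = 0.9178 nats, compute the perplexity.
2.5038

Perplexity is e^H (or exp(H) for natural log).

H = 0.9178 nats
Perplexity = e^0.9178 = 2.5038

Interpretation: The model's uncertainty is equivalent to choosing uniformly among 2.5 options.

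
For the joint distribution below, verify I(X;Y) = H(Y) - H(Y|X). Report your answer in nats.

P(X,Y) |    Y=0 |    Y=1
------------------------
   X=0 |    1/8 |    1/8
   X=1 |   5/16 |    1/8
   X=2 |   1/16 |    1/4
I(X;Y) = 0.1017 nats

Mutual information has multiple equivalent forms:
- I(X;Y) = H(X) - H(X|Y)
- I(X;Y) = H(Y) - H(Y|X)
- I(X;Y) = H(X) + H(Y) - H(X,Y)

Computing all quantities:
H(X) = 1.0717, H(Y) = 0.6931, H(X,Y) = 1.6631
H(X|Y) = 0.9700, H(Y|X) = 0.5914

Verification:
H(X) - H(X|Y) = 1.0717 - 0.9700 = 0.1017
H(Y) - H(Y|X) = 0.6931 - 0.5914 = 0.1017
H(X) + H(Y) - H(X,Y) = 1.0717 + 0.6931 - 1.6631 = 0.1017

All forms give I(X;Y) = 0.1017 nats. ✓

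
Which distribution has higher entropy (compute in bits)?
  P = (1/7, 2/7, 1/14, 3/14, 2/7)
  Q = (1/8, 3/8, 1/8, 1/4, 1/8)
P

Computing entropies in bits:
H(P) = 2.1820
H(Q) = 2.1556

Distribution P has higher entropy.

Intuition: The distribution closer to uniform (more spread out) has higher entropy.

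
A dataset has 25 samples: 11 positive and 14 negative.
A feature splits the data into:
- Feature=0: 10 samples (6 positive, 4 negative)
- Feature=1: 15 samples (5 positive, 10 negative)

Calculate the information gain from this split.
0.0502 bits

Information Gain = H(Y) - H(Y|Feature)

Before split:
P(positive) = 11/25 = 0.4400
H(Y) = 0.9896 bits

After split:
Feature=0: H = 0.9710 bits (weight = 10/25)
Feature=1: H = 0.9183 bits (weight = 15/25)
H(Y|Feature) = (10/25)×0.9710 + (15/25)×0.9183 = 0.9394 bits

Information Gain = 0.9896 - 0.9394 = 0.0502 bits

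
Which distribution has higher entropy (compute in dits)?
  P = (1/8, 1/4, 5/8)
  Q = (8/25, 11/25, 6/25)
Q

Computing entropies in dits:
H(P) = 0.3910
H(Q) = 0.4640

Distribution Q has higher entropy.

Intuition: The distribution closer to uniform (more spread out) has higher entropy.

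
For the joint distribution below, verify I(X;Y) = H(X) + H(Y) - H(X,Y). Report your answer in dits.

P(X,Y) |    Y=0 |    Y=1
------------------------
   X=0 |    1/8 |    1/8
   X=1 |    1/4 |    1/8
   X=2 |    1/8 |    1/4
I(X;Y) = 0.0184 dits

Mutual information has multiple equivalent forms:
- I(X;Y) = H(X) - H(X|Y)
- I(X;Y) = H(Y) - H(Y|X)
- I(X;Y) = H(X) + H(Y) - H(X,Y)

Computing all quantities:
H(X) = 0.4700, H(Y) = 0.3010, H(X,Y) = 0.7526
H(X|Y) = 0.4515, H(Y|X) = 0.2826

Verification:
H(X) - H(X|Y) = 0.4700 - 0.4515 = 0.0184
H(Y) - H(Y|X) = 0.3010 - 0.2826 = 0.0184
H(X) + H(Y) - H(X,Y) = 0.4700 + 0.3010 - 0.7526 = 0.0184

All forms give I(X;Y) = 0.0184 dits. ✓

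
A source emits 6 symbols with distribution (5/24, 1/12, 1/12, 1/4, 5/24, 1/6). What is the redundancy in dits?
0.0342 dits

Redundancy measures how far a source is from maximum entropy:
R = H_max - H(X)

Maximum entropy for 6 symbols: H_max = log_10(6) = 0.7782 dits
Actual entropy: H(X) = 0.7439 dits
Redundancy: R = 0.7782 - 0.7439 = 0.0342 dits

This redundancy represents potential for compression: the source could be compressed by 0.0342 dits per symbol.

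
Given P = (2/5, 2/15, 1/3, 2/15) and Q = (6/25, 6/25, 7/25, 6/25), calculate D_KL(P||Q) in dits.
0.0459 dits

KL divergence: D_KL(P||Q) = Σ p(x) log(p(x)/q(x))

Computing term by term:
  x=0: 2/5 × log_10[(2/5)/(6/25)] = 2/5 × 0.2218 = 0.0887
  x=1: 2/15 × log_10[(2/15)/(6/25)] = 2/15 × -0.2553 = -0.0340
  x=2: 1/3 × log_10[(1/3)/(7/25)] = 1/3 × 0.0757 = 0.0252
  x=3: 2/15 × log_10[(2/15)/(6/25)] = 2/15 × -0.2553 = -0.0340

D_KL(P||Q) = 0.0459 dits

Note: KL divergence is always non-negative and equals 0 iff P = Q.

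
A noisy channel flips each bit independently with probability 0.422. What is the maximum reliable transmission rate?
0.0176 bits

For a binary symmetric channel (BSC) with error probability p:
Capacity C = 1 - H(p) bits per symbol

where H(p) = -p log₂(p) - (1-p) log₂(1-p) is the binary entropy function.

H(0.422) = 0.9824 bits
C = 1 - 0.9824 = 0.0176 bits per symbol

This means we can reliably transmit up to 0.0176 bits of information per channel use.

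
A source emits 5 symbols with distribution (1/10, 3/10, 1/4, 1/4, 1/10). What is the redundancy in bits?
0.1365 bits

Redundancy measures how far a source is from maximum entropy:
R = H_max - H(X)

Maximum entropy for 5 symbols: H_max = log_2(5) = 2.3219 bits
Actual entropy: H(X) = 2.1855 bits
Redundancy: R = 2.3219 - 2.1855 = 0.1365 bits

This redundancy represents potential for compression: the source could be compressed by 0.1365 bits per symbol.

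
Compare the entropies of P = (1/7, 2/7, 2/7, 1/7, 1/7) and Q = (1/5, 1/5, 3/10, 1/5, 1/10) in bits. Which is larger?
Q

Computing entropies in bits:
H(P) = 2.2359
H(Q) = 2.2464

Distribution Q has higher entropy.

Intuition: The distribution closer to uniform (more spread out) has higher entropy.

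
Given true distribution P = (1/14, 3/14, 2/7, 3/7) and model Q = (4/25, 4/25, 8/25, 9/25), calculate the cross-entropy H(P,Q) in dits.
0.5589 dits

Cross-entropy: H(P,Q) = -Σ p(x) log q(x)

Alternatively: H(P,Q) = H(P) + D_KL(P||Q)
H(P) = 0.5384 dits
D_KL(P||Q) = 0.0206 dits

H(P,Q) = 0.5384 + 0.0206 = 0.5589 dits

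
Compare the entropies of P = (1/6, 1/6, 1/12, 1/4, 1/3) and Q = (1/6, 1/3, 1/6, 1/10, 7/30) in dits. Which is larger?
Q

Computing entropies in dits:
H(P) = 0.6589
H(Q) = 0.6659

Distribution Q has higher entropy.

Intuition: The distribution closer to uniform (more spread out) has higher entropy.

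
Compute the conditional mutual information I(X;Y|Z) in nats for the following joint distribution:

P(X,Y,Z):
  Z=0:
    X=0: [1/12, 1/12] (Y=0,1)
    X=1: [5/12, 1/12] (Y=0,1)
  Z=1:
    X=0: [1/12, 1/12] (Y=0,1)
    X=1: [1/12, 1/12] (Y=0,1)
0.0341 nats

Conditional mutual information: I(X;Y|Z) = H(X|Z) + H(Y|Z) - H(X,Y|Z)

H(Z) = 0.6365
H(X,Z) = 1.2425 → H(X|Z) = 0.6059
H(Y,Z) = 1.2425 → H(Y|Z) = 0.6059
H(X,Y,Z) = 1.8143 → H(X,Y|Z) = 1.1778

I(X;Y|Z) = 0.6059 + 0.6059 - 1.1778 = 0.0341 nats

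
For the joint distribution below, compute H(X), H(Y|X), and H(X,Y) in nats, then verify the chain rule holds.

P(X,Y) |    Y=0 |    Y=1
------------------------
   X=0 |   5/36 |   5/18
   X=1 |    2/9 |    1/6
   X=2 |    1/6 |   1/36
H(X,Y) = 1.6610, H(X) = 1.0505, H(Y|X) = 0.6105 (all in nats)

Chain rule: H(X,Y) = H(X) + H(Y|X)

Left side — joint entropy directly:
H(X,Y) = -Σ p(x,y) log p(x,y) = 1.6610 nats

Right side — compute H(Y|X) from the conditional distributions:
P(X) = (5/12, 7/18, 7/36), so H(X) = 1.0505 nats
H(Y|X) = Σ_x P(X=x) · H(Y|X=x):
  P(Y|X=0) = (1/3, 2/3), H(Y|X=0) = 0.6365, weight P(X=0) = 5/12
  P(Y|X=1) = (4/7, 3/7), H(Y|X=1) = 0.6829, weight P(X=1) = 7/18
  P(Y|X=2) = (6/7, 1/7), H(Y|X=2) = 0.4101, weight P(X=2) = 7/36
H(Y|X) = 0.6105 nats

H(X) + H(Y|X) = 1.0505 + 0.6105 = 1.6610 nats

Both sides equal 1.6610 nats. ✓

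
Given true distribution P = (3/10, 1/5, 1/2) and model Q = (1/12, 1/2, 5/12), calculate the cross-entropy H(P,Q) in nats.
1.3218 nats

Cross-entropy: H(P,Q) = -Σ p(x) log q(x)

Alternatively: H(P,Q) = H(P) + D_KL(P||Q)
H(P) = 1.0297 nats
D_KL(P||Q) = 0.2922 nats

H(P,Q) = 1.0297 + 0.2922 = 1.3218 nats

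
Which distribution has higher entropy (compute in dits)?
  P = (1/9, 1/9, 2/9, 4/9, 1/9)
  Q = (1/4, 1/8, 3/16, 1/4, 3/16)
Q

Computing entropies in dits:
H(P) = 0.6198
H(Q) = 0.6865

Distribution Q has higher entropy.

Intuition: The distribution closer to uniform (more spread out) has higher entropy.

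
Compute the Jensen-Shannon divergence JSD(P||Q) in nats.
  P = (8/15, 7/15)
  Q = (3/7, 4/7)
0.0055 nats

Jensen-Shannon divergence is:
JSD(P||Q) = 0.5 × D_KL(P||M) + 0.5 × D_KL(Q||M)
where M = 0.5 × (P + Q) is the mixture distribution.

M = 0.5 × (8/15, 7/15) + 0.5 × (3/7, 4/7) = (0.480952, 0.519048)

D_KL(P||M) = 0.0055 nats
D_KL(Q||M) = 0.0055 nats

JSD(P||Q) = 0.5 × 0.0055 + 0.5 × 0.0055 = 0.0055 nats

Unlike KL divergence, JSD is symmetric and bounded: 0 ≤ JSD ≤ log(2).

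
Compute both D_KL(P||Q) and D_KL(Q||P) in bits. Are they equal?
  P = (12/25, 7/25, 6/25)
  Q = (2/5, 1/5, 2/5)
D_KL(P||Q) = 0.0853, D_KL(Q||P) = 0.0925

KL divergence is not symmetric: D_KL(P||Q) ≠ D_KL(Q||P) in general.

D_KL(P||Q) = 0.0853 bits
D_KL(Q||P) = 0.0925 bits

No, they are not equal!

This asymmetry is why KL divergence is not a true distance metric.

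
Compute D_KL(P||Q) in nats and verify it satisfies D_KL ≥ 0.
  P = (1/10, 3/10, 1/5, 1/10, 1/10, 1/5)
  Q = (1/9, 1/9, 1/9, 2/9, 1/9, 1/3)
0.2124 nats

KL divergence satisfies the Gibbs inequality: D_KL(P||Q) ≥ 0 for all distributions P, Q.

D_KL(P||Q) = Σ p(x) log(p(x)/q(x))
Term by term:
  x=0: 1/10 × log_e[(1/10)/(1/9)] = -0.0105
  x=1: 3/10 × log_e[(3/10)/(1/9)] = 0.2980
  x=2: 1/5 × log_e[(1/5)/(1/9)] = 0.1176
  x=3: 1/10 × log_e[(1/10)/(2/9)] = -0.0799
  x=4: 1/10 × log_e[(1/10)/(1/9)] = -0.0105
  x=5: 1/5 × log_e[(1/5)/(1/3)] = -0.1022
D_KL(P||Q) = 0.2124 nats

D_KL(P||Q) = 0.2124 ≥ 0 ✓

This non-negativity is a fundamental property: relative entropy cannot be negative because it measures how different Q is from P.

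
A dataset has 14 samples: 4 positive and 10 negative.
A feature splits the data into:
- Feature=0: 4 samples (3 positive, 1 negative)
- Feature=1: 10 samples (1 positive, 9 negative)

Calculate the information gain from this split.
0.2963 bits

Information Gain = H(Y) - H(Y|Feature)

Before split:
P(positive) = 4/14 = 0.2857
H(Y) = 0.8631 bits

After split:
Feature=0: H = 0.8113 bits (weight = 4/14)
Feature=1: H = 0.4690 bits (weight = 10/14)
H(Y|Feature) = (4/14)×0.8113 + (10/14)×0.4690 = 0.5668 bits

Information Gain = 0.8631 - 0.5668 = 0.2963 bits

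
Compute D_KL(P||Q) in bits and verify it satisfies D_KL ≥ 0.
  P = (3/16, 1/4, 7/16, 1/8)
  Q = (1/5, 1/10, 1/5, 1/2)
0.5571 bits

KL divergence satisfies the Gibbs inequality: D_KL(P||Q) ≥ 0 for all distributions P, Q.

D_KL(P||Q) = Σ p(x) log(p(x)/q(x))
Term by term:
  x=0: 3/16 × log_2[(3/16)/(1/5)] = -0.0175
  x=1: 1/4 × log_2[(1/4)/(1/10)] = 0.3305
  x=2: 7/16 × log_2[(7/16)/(1/5)] = 0.4941
  x=3: 1/8 × log_2[(1/8)/(1/2)] = -0.2500
D_KL(P||Q) = 0.5571 bits

D_KL(P||Q) = 0.5571 ≥ 0 ✓

This non-negativity is a fundamental property: relative entropy cannot be negative because it measures how different Q is from P.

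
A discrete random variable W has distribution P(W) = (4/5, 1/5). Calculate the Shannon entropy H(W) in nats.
0.5004 nats

Shannon entropy is H(X) = -Σ p(x) log p(x).

For P = (4/5, 1/5):
H = -4/5 × log_e(4/5) -1/5 × log_e(1/5)
H = 0.5004 nats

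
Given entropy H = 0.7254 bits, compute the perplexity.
1.6534

Perplexity is 2^H (or exp(H) for natural log).

H = 0.7254 bits
Perplexity = 2^0.7254 = 1.6534

Interpretation: The model's uncertainty is equivalent to choosing uniformly among 1.7 options.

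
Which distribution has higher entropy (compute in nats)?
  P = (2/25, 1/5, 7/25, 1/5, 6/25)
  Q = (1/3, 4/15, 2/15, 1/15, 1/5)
P

Computing entropies in nats:
H(P) = 1.5448
H(Q) = 1.4898

Distribution P has higher entropy.

Intuition: The distribution closer to uniform (more spread out) has higher entropy.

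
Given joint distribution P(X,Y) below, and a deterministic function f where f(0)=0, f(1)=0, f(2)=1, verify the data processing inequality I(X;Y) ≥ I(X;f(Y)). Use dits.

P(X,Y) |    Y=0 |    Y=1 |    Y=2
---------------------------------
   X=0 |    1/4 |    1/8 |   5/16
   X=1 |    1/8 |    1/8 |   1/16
I(X;Y) = 0.0174, I(X;f(Y)) = 0.0137, inequality holds: 0.0174 ≥ 0.0137

Data Processing Inequality: For any Markov chain X → Y → Z, we have I(X;Y) ≥ I(X;Z).

Here Z = f(Y) is a deterministic function of Y, forming X → Y → Z.

Original I(X;Y) = 0.0174 dits

After applying f:
P(X,Z) where Z=f(Y):
- P(X,Z=0) = P(X,Y=0) + P(X,Y=1)
- P(X,Z=1) = P(X,Y=2)

I(X;Z) = I(X;f(Y)) = 0.0137 dits

Verification: 0.0174 ≥ 0.0137 ✓

Information cannot be created by processing; the function f can only lose information about X.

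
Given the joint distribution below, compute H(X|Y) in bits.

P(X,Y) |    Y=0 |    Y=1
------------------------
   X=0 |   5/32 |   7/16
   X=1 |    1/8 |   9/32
0.9728 bits

Using the chain rule: H(X|Y) = H(X,Y) - H(Y)

First, compute H(X,Y) = 1.8299 bits

Marginal P(Y) = (9/32, 23/32)
H(Y) = 0.8571 bits

H(X|Y) = H(X,Y) - H(Y) = 1.8299 - 0.8571 = 0.9728 bits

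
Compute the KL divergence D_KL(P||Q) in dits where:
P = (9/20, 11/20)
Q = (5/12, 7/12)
0.0010 dits

KL divergence: D_KL(P||Q) = Σ p(x) log(p(x)/q(x))

Computing term by term:
  x=0: 9/20 × log_10[(9/20)/(5/12)] = 9/20 × 0.0334 = 0.0150
  x=1: 11/20 × log_10[(11/20)/(7/12)] = 11/20 × -0.0256 = -0.0141

D_KL(P||Q) = 0.0010 dits

Note: KL divergence is always non-negative and equals 0 iff P = Q.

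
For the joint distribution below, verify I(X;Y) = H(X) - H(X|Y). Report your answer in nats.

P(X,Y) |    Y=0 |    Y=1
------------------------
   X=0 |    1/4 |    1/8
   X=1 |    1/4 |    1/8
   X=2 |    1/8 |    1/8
I(X;Y) = 0.0109 nats

Mutual information has multiple equivalent forms:
- I(X;Y) = H(X) - H(X|Y)
- I(X;Y) = H(Y) - H(Y|X)
- I(X;Y) = H(X) + H(Y) - H(X,Y)

Computing all quantities:
H(X) = 1.0822, H(Y) = 0.6616, H(X,Y) = 1.7329
H(X|Y) = 1.0713, H(Y|X) = 0.6507

Verification:
H(X) - H(X|Y) = 1.0822 - 1.0713 = 0.0109
H(Y) - H(Y|X) = 0.6616 - 0.6507 = 0.0109
H(X) + H(Y) - H(X,Y) = 1.0822 + 0.6616 - 1.7329 = 0.0109

All forms give I(X;Y) = 0.0109 nats. ✓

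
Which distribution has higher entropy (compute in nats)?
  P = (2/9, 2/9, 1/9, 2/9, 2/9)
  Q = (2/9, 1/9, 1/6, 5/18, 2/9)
P

Computing entropies in nats:
H(P) = 1.5811
H(Q) = 1.5671

Distribution P has higher entropy.

Intuition: The distribution closer to uniform (more spread out) has higher entropy.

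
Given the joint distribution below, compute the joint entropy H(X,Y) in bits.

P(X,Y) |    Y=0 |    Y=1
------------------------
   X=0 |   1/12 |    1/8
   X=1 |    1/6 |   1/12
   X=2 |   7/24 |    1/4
2.4218 bits

Joint entropy is H(X,Y) = -Σ_{x,y} p(x,y) log p(x,y).

Summing over all non-zero entries:
H(X,Y) = -[1/12·log_2(1/12) + 1/8·log_2(1/8) + 1/6·log_2(1/6) + 1/12·log_2(1/12) + 7/24·log_2(7/24) + 1/4·log_2(1/4)]
H(X,Y) = 2.4218 bits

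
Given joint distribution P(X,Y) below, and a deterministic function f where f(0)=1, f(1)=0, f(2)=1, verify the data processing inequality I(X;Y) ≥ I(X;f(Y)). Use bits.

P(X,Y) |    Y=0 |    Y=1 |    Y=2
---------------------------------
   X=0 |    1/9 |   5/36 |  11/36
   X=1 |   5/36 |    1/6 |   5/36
I(X;Y) = 0.0413, I(X;f(Y)) = 0.0131, inequality holds: 0.0413 ≥ 0.0131

Data Processing Inequality: For any Markov chain X → Y → Z, we have I(X;Y) ≥ I(X;Z).

Here Z = f(Y) is a deterministic function of Y, forming X → Y → Z.

Original I(X;Y) = 0.0413 bits

After applying f:
P(X,Z) where Z=f(Y):
- P(X,Z=0) = P(X,Y=1)
- P(X,Z=1) = P(X,Y=0) + P(X,Y=2)

I(X;Z) = I(X;f(Y)) = 0.0131 bits

Verification: 0.0413 ≥ 0.0131 ✓

Information cannot be created by processing; the function f can only lose information about X.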